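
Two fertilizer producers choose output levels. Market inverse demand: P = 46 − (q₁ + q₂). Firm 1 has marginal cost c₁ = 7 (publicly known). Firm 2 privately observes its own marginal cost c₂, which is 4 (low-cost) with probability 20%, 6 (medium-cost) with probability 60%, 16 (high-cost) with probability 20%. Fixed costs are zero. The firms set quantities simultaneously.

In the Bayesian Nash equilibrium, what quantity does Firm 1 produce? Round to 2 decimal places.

Firm 2 with cost c maximizes (46 − (q₁+q₂) − c)·q₂, giving q₂(c) = (46 − c − q₁)/2.
E[c₂] = 0.2·4 + 0.6·6 + 0.2·16 = 7.6
Firm 1's FOC against E[q₂] yields q₁ = (46 − 2·7 + E[c₂])/3 = (46 − 14 + 7.6)/3 = 13.2.

13.20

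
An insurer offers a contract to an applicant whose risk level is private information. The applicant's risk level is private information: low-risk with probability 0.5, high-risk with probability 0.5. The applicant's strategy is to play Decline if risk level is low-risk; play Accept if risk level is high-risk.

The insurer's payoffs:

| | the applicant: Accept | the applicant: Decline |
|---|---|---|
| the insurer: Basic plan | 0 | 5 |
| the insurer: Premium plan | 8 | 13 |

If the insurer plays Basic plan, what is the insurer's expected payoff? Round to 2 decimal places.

2.50

E[Basic plan] = 0.5·5 + 0.5·0 = 2.5 + 0 = 2.5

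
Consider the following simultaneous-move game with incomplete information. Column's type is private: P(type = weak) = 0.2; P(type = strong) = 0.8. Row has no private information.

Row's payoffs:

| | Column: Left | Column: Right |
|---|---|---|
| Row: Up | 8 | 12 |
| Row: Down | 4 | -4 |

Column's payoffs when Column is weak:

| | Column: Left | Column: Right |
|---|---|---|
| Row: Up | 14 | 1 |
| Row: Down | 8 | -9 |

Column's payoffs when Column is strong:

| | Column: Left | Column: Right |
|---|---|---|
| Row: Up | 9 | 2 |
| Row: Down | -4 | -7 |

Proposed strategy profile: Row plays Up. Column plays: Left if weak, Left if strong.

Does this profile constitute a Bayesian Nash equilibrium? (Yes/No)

Yes

A profile is a BNE iff every type of every player is best-responding given beliefs about the other side.
Row plays Up: E[Up] = 0.2·(8) + 0.8·(8) = 8; E[Down] = 4. Best-responding. ✓
Column (type weak), facing Up: Left gives 14, Right gives 1. Proposed Left is best. ✓
Column (type strong), facing Up: Left gives 9, Right gives 2. Proposed Left is best. ✓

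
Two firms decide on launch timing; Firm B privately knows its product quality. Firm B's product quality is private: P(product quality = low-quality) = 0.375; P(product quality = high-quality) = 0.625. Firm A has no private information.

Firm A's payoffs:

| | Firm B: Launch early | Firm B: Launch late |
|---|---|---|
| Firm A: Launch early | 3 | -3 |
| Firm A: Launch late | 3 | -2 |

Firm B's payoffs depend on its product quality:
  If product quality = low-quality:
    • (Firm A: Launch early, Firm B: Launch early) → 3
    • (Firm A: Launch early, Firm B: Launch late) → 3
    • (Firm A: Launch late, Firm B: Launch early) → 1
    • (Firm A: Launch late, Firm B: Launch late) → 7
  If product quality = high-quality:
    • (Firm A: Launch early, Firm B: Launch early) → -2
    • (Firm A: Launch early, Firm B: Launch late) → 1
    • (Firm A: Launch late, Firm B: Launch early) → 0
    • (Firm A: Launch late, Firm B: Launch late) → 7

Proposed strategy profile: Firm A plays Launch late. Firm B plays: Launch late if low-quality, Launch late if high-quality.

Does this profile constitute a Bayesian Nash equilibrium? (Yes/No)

A profile is a BNE iff every type of every player is best-responding given beliefs about the other side.
Firm A plays Launch late: E[Launch late] = 0.375·(-2) + 0.625·(-2) = -2; E[Launch early] = -3. Best-responding. ✓
Firm B (product quality low-quality), facing Launch late: Launch early gives 1, Launch late gives 7. Proposed Launch late is best. ✓
Firm B (product quality high-quality), facing Launch late: Launch early gives 0, Launch late gives 7. Proposed Launch late is best. ✓

Yes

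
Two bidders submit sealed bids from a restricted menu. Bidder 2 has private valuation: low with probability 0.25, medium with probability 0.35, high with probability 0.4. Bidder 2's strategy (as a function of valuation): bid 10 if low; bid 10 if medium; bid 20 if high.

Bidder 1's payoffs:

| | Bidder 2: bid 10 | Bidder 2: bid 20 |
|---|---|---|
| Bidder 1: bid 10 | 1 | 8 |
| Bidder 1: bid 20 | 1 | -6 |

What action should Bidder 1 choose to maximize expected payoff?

E[bid 10] = 0.25·(1) + 0.35·(1) + 0.4·(8) = 3.8
E[bid 20] = 0.25·(1) + 0.35·(1) + 0.4·(-6) = -1.8
Best response: bid 10 (3.8 is the largest).

bid 10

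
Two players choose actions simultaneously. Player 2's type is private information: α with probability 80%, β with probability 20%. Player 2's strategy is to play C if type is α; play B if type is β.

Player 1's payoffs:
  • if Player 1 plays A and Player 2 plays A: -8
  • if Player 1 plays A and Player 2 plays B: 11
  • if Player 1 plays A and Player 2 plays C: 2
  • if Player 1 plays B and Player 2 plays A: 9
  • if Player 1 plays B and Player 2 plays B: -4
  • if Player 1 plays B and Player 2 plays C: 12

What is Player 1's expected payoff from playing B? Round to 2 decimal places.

Take the expectation over Player 2's type, weighting each type's action by its prior probability.
E[B] = 0.8·12 + 0.2·(-4) = 9.6 + (-0.8) = 8.8

8.80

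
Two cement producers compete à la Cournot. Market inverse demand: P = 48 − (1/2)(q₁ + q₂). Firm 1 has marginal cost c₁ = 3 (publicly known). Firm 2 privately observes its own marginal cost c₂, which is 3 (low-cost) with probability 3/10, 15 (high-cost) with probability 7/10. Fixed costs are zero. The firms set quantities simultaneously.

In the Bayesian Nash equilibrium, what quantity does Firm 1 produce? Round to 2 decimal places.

35.60

Type-c best response for Firm 2: q₂(c) = (48 − c) − q₁/2.
Firm 1 maximizes expected profit; its first-order condition is 48 − q₁ − (1/2)E[q₂] − 3 = 0.
Substituting E[q₂] and solving: E[c₂] = 11.4, so q₁ = (48 − 2·3 + 11.4)/(3/2) = 35.6.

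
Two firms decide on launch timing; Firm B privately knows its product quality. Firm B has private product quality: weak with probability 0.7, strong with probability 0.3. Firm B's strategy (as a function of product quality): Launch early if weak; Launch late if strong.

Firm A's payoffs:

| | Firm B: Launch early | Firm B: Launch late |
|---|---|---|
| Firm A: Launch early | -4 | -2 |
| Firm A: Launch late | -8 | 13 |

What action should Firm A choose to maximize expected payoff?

E[Launch early] = 0.7·(-4) + 0.3·(-2) = -3.4
E[Launch late] = 0.7·(-8) + 0.3·(13) = -1.7
Best response: Launch late (-1.7 is the largest).

Launch late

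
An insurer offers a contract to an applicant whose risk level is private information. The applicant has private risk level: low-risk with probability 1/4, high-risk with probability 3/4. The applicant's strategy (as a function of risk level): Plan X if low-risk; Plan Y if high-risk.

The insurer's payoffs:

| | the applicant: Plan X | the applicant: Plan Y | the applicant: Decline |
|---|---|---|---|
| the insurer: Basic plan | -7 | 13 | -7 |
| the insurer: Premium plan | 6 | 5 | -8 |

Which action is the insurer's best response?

Compute the insurer's expected payoff for each action, taking the expectation over the applicant's type.
E[Basic plan] = 1/4·(-7) + 3/4·(13) = 8
E[Premium plan] = 1/4·(6) + 3/4·(5) = 21/4
Best response: Basic plan (8 is the largest).

Basic plan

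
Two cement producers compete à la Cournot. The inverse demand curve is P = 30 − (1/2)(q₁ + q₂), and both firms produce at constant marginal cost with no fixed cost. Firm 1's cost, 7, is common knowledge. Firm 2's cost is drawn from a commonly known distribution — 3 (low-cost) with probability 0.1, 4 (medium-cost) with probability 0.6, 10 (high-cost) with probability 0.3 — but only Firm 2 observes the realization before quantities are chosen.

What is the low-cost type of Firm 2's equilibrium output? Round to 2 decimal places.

Type-c best response for Firm 2: q₂(c) = (30 − c) − q₁/2.
Firm 1 maximizes expected profit; its first-order condition is 30 − q₁ − (1/2)E[q₂] − 7 = 0.
Substituting E[q₂] and solving: E[c₂] = 5.7, so q₁ = (30 − 2·7 + 5.7)/(3/2) = 14.4667.
q₂(low-cost) = (30 − 3 − (1/2)·14.4667) = 19.7667.

19.77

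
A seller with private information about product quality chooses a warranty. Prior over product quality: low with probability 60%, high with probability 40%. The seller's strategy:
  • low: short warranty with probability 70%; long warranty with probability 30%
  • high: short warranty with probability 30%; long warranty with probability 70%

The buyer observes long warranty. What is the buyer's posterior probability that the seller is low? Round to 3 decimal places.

P(long warranty) = 0.6·0.3 + 0.4·0.7 = 0.46
P(low | long warranty) = (0.6·0.3) / 0.46 = 0.18 / 0.46 = 0.391304

0.391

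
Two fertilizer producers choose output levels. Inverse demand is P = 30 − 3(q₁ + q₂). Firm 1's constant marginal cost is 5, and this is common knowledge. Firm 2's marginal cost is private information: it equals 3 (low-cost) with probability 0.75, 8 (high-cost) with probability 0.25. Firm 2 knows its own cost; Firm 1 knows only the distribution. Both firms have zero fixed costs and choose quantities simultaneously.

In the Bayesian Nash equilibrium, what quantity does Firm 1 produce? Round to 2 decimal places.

2.69

Firm 2 with cost c maximizes (30 − 3(q₁+q₂) − c)·q₂, giving q₂(c) = (30 − c − 3q₁)/6.
E[c₂] = 0.75·3 + 0.25·8 = 4.25
Firm 1's FOC against E[q₂] yields q₁ = (30 − 2·5 + E[c₂])/9 = (30 − 10 + 4.25)/9 = 2.69444.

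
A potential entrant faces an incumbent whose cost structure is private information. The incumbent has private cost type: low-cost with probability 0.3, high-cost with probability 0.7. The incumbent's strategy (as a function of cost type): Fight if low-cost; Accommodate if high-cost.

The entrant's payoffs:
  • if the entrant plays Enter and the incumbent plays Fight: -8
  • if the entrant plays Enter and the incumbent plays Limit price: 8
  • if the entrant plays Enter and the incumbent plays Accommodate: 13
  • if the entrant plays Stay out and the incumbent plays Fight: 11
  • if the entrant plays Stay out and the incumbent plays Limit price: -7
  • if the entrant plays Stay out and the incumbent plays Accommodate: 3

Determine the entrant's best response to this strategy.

Enter

E[Enter] = 0.3·(-8) + 0.7·(13) = 6.7
E[Stay out] = 0.3·(11) + 0.7·(3) = 5.4
Best response: Enter (6.7 is the largest).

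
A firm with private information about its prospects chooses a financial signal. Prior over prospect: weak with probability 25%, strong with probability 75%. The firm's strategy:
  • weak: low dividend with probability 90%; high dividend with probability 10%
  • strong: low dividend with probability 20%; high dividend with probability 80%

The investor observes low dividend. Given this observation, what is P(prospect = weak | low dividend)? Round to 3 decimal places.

0.600

Apply Bayes' rule using the sender's strategy as the likelihood.
P(low dividend) = 0.25·0.9 + 0.75·0.2 = 0.375
P(weak | low dividend) = (0.25·0.9) / 0.375 = 0.225 / 0.375 = 0.6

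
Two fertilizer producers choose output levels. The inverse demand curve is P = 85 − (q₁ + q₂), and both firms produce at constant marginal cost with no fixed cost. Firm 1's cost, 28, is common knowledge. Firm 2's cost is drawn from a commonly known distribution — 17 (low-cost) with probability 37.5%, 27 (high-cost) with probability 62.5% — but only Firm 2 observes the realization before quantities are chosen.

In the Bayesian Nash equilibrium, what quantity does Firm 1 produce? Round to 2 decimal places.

Type-c best response for Firm 2: q₂(c) = (85 − c)/2 − q₁/2.
Firm 1 maximizes expected profit; its first-order condition is 85 − 2q₁ − E[q₂] − 28 = 0.
Substituting E[q₂] and solving: E[c₂] = 23.25, so q₁ = (85 − 2·28 + 23.25)/3 = 17.4167.

17.42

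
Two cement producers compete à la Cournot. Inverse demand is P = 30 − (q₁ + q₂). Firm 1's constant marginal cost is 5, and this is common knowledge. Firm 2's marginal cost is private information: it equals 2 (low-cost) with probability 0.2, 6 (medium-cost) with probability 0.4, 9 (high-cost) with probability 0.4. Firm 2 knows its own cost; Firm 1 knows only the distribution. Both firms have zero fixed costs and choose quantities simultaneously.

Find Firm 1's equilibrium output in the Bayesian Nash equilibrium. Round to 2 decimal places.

Firm 2 with cost c maximizes (30 − (q₁+q₂) − c)·q₂, giving q₂(c) = (30 − c − q₁)/2.
E[c₂] = 0.2·2 + 0.4·6 + 0.4·9 = 6.4
Firm 1's FOC against E[q₂] yields q₁ = (30 − 2·5 + E[c₂])/3 = (30 − 10 + 6.4)/3 = 8.8.

8.80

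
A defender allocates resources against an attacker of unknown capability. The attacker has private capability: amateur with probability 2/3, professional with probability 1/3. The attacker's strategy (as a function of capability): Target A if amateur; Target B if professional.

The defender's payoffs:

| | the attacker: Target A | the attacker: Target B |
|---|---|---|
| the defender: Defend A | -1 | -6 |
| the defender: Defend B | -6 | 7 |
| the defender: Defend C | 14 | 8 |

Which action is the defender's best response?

E[Defend A] = 2/3·(-1) + 1/3·(-6) = -8/3
E[Defend B] = 2/3·(-6) + 1/3·(7) = -5/3
E[Defend C] = 2/3·(14) + 1/3·(8) = 12
Best response: Defend C (12 is the largest).

Defend C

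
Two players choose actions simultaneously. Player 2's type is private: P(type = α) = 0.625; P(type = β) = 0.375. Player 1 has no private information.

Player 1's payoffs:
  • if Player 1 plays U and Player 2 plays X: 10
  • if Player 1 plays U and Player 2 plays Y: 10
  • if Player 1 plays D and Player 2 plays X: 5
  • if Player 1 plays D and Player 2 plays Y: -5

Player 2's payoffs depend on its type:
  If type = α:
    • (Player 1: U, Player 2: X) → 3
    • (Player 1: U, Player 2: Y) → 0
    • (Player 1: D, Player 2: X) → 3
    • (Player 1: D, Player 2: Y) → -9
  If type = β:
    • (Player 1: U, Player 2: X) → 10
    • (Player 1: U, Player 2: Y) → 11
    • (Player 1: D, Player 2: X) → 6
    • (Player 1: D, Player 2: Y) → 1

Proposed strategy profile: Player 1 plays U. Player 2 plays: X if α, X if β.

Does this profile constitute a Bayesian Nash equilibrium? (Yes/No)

Player 1 plays U: E[U] = 0.625·(10) + 0.375·(10) = 10; E[D] = 5. Best-responding. ✓
Player 2 (type α), facing U: X gives 3, Y gives 0. Proposed X is best. ✓
Player 2 (type β), facing U: X gives 10, Y gives 11. Proposed X is not best — profitable deviation exists. ✗

No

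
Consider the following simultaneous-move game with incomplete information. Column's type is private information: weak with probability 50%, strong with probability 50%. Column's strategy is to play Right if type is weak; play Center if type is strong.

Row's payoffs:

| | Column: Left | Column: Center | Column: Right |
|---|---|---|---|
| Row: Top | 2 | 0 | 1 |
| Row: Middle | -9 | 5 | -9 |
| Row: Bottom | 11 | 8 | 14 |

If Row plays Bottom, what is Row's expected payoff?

11

E[Bottom] = 0.5·14 + 0.5·8 = 7 + 4 = 11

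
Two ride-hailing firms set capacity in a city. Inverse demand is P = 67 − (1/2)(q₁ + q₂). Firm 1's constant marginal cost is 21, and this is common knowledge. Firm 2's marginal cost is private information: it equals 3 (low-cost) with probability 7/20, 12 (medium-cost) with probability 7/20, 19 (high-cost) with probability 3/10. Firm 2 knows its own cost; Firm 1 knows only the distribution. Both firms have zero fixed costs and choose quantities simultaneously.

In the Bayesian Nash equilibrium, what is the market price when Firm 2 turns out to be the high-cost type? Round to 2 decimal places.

Each type of Firm 2 best-responds to q₁; Firm 1 best-responds to the expected q₂ over Firm 2's types.
Firm 2 with cost c maximizes (67 − (1/2)(q₁+q₂) − c)·q₂, giving q₂(c) = (67 − c − (1/2)q₁).
E[c₂] = 7/20·3 + 7/20·12 + 3/10·19 = 10.95
Firm 1's FOC against E[q₂] yields q₁ = (67 − 2·21 + E[c₂])/(3/2) = (67 − 42 + 10.95)/(3/2) = 23.9667.
q₂(high-cost) = 36.0167, so P = 67 − (1/2)·(23.9667 + 36.0167) = 37.0083.

37.01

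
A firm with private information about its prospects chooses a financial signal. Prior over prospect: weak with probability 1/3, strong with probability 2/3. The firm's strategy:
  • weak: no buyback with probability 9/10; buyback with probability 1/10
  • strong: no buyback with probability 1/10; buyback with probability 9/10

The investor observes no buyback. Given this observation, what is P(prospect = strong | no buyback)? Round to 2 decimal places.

0.18

P(no buyback) = (1/3)·(9/10) + (2/3)·(1/10) = 11/30
P(strong | no buyback) = ((2/3)·(1/10)) / (11/30) = (1/15) / (11/30) = 2/11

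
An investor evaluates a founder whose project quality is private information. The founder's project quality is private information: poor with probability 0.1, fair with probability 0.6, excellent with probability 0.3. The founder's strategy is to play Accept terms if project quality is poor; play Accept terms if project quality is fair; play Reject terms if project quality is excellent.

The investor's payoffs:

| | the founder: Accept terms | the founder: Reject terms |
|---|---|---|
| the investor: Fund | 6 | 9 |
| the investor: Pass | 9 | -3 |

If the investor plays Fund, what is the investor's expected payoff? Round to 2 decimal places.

E[Fund] = 0.1·6 + 0.6·6 + 0.3·9 = 0.6 + 3.6 + 2.7 = 6.9

6.90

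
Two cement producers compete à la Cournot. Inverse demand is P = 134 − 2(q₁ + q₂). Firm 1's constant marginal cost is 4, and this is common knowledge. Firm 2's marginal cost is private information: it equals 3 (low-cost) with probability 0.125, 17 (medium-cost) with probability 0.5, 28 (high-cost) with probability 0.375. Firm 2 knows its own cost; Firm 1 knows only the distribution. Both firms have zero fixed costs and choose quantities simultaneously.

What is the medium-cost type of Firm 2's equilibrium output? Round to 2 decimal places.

Type-c best response for Firm 2: q₂(c) = (134 − c)/4 − q₁/2.
Firm 1 maximizes expected profit; its first-order condition is 134 − 4q₁ − 2E[q₂] − 4 = 0.
Substituting E[q₂] and solving: E[c₂] = 19.375, so q₁ = (134 − 2·4 + 19.375)/6 = 24.2292.
q₂(medium-cost) = (134 − 17 − 2·24.2292)/4 = 17.1354.

17.14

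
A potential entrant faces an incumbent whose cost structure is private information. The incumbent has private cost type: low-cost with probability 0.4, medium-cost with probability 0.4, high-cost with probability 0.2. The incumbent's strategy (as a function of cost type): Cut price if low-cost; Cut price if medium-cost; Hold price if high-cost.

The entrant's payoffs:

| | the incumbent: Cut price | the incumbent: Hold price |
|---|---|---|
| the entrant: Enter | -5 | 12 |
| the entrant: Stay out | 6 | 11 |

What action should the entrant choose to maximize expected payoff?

Compute the entrant's expected payoff for each action, taking the expectation over the incumbent's type.
E[Enter] = 0.4·(-5) + 0.4·(-5) + 0.2·(12) = -1.6
E[Stay out] = 0.4·(6) + 0.4·(6) + 0.2·(11) = 7
Best response: Stay out (7 is the largest).

Stay out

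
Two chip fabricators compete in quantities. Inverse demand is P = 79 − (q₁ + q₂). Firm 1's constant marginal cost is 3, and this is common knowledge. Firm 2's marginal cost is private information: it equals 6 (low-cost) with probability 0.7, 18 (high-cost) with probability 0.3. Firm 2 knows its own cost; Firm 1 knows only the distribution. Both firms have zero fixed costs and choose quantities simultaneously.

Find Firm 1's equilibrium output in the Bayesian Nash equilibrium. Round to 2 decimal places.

Type-c best response for Firm 2: q₂(c) = (79 − c)/2 − q₁/2.
Firm 1 maximizes expected profit; its first-order condition is 79 − 2q₁ − E[q₂] − 3 = 0.
Substituting E[q₂] and solving: E[c₂] = 9.6, so q₁ = (79 − 2·3 + 9.6)/3 = 27.5333.

27.53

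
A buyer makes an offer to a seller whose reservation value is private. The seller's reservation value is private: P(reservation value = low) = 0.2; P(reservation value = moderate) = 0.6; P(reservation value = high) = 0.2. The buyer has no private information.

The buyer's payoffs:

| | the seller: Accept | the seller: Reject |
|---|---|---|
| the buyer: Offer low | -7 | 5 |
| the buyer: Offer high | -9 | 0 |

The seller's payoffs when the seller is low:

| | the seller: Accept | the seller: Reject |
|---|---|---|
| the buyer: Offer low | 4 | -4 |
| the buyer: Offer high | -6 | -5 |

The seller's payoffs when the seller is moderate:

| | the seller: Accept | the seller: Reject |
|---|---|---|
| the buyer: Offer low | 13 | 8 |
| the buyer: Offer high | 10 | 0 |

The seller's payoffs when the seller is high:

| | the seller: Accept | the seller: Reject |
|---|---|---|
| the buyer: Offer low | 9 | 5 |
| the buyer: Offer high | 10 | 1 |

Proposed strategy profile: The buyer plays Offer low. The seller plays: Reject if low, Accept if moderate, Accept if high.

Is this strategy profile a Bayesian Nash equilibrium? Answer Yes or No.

A profile is a BNE iff every type of every player is best-responding given beliefs about the other side.
The buyer plays Offer low: E[Offer low] = 0.2·(5) + 0.6·(-7) + 0.2·(-7) = -4.6; E[Offer high] = -7.2. Best-responding. ✓
The seller (reservation value low), facing Offer low: Accept gives 4, Reject gives -4. Proposed Reject is not best — profitable deviation exists. ✗
The seller (reservation value moderate), facing Offer low: Accept gives 13, Reject gives 8. Proposed Accept is best. ✓
The seller (reservation value high), facing Offer low: Accept gives 9, Reject gives 5. Proposed Accept is best. ✓

No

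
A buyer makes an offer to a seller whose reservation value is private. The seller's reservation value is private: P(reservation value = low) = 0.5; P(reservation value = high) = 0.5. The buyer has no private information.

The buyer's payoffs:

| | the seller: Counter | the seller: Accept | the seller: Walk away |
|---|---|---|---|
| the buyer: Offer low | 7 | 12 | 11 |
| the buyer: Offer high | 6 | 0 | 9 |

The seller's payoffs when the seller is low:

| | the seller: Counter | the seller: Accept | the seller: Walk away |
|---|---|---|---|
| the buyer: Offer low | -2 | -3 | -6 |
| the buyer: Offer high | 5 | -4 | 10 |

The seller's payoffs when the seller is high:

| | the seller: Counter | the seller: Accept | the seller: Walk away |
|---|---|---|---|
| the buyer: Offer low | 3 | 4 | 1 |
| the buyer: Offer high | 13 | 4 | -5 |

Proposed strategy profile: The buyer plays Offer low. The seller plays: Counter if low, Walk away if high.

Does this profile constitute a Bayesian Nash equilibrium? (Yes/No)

No

A profile is a BNE iff every type of every player is best-responding given beliefs about the other side.
The buyer plays Offer low: E[Offer low] = 0.5·(7) + 0.5·(11) = 9; E[Offer high] = 7.5. Best-responding. ✓
The seller (reservation value low), facing Offer low: Counter gives -2, Accept gives -3, Walk away gives -6. Proposed Counter is best. ✓
The seller (reservation value high), facing Offer low: Counter gives 3, Accept gives 4, Walk away gives 1. Proposed Walk away is not best — profitable deviation exists. ✗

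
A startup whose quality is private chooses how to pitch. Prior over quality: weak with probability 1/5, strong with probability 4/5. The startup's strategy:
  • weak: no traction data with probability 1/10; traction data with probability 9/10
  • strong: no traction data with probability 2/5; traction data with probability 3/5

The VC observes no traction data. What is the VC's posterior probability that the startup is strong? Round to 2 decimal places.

0.94

P(no traction data) = (1/5)·(1/10) + (4/5)·(2/5) = 17/50
P(strong | no traction data) = ((4/5)·(2/5)) / (17/50) = (8/25) / (17/50) = 16/17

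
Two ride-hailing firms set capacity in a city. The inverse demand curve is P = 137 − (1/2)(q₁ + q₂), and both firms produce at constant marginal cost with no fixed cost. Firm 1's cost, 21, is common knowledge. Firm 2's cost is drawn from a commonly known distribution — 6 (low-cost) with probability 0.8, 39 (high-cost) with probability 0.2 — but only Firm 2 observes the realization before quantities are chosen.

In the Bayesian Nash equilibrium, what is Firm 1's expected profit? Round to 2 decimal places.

2572.84

Type-c best response for Firm 2: q₂(c) = (137 − c) − q₁/2.
Firm 1 maximizes expected profit; its first-order condition is 137 − q₁ − (1/2)E[q₂] − 21 = 0.
Substituting E[q₂] and solving: E[c₂] = 12.6, so q₁ = (137 − 2·21 + 12.6)/(3/2) = 71.7333.
E[P] = 137 − (1/2)·(q₁ + E[q₂]) = 56.8667; Firm 1's expected profit = (E[P] − 21)·q₁ = (56.8667 − 21)·71.7333 = 2572.84.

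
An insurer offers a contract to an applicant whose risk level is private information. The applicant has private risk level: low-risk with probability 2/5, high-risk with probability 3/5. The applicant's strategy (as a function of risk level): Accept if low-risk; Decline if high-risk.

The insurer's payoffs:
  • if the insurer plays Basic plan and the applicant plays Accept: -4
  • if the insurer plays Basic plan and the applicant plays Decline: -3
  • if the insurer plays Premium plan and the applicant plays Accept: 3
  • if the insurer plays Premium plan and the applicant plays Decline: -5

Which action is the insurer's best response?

E[Basic plan] = 2/5·(-4) + 3/5·(-3) = -17/5
E[Premium plan] = 2/5·(3) + 3/5·(-5) = -9/5
Best response: Premium plan (-9/5 is the largest).

Premium plan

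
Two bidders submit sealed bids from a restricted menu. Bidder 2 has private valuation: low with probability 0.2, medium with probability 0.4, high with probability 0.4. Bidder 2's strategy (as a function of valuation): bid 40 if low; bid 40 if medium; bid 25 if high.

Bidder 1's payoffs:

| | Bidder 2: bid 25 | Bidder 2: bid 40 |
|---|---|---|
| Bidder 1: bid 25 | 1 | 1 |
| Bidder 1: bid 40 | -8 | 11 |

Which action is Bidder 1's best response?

E[bid 25] = 0.2·(1) + 0.4·(1) + 0.4·(1) = 1
E[bid 40] = 0.2·(11) + 0.4·(11) + 0.4·(-8) = 3.4
Best response: bid 40 (3.4 is the largest).

bid 40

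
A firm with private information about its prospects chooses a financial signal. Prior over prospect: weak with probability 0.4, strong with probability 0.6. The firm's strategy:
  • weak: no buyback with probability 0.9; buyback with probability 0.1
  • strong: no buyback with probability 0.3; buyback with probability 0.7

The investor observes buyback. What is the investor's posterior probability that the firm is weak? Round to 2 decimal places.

0.09

P(buyback) = 0.4·0.1 + 0.6·0.7 = 0.46
P(weak | buyback) = (0.4·0.1) / 0.46 = 0.04 / 0.46 = 0.0869565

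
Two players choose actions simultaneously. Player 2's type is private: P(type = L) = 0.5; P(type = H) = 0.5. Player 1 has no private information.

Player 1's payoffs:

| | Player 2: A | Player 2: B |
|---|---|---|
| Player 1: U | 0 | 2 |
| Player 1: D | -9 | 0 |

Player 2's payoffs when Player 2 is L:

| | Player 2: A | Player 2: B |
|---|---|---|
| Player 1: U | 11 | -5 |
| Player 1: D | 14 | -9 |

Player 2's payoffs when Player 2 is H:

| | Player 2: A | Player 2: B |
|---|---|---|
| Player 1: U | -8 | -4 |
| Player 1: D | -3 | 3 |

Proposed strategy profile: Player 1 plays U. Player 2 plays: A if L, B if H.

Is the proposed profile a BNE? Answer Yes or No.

Player 1 plays U: E[U] = 0.5·(0) + 0.5·(2) = 1; E[D] = -4.5. Best-responding. ✓
Player 2 (type L), facing U: A gives 11, B gives -5. Proposed A is best. ✓
Player 2 (type H), facing U: A gives -8, B gives -4. Proposed B is best. ✓

Yes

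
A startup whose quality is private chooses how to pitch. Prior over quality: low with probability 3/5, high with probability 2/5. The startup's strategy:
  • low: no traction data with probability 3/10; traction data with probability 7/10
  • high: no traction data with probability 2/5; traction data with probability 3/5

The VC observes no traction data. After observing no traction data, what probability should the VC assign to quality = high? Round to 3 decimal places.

P(no traction data) = (3/5)·(3/10) + (2/5)·(2/5) = 17/50
P(high | no traction data) = ((2/5)·(2/5)) / (17/50) = (4/25) / (17/50) = 8/17

0.471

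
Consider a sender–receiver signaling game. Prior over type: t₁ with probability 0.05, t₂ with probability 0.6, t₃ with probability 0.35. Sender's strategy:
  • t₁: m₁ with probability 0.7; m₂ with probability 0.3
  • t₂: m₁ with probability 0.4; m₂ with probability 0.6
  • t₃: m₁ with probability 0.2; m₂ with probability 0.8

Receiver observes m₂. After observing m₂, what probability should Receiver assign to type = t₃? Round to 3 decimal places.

0.427

Apply Bayes' rule using the sender's strategy as the likelihood.
P(m₂) = 0.05·0.3 + 0.6·0.6 + 0.35·0.8 = 0.655
P(t₃ | m₂) = (0.35·0.8) / 0.655 = 0.28 / 0.655 = 0.427481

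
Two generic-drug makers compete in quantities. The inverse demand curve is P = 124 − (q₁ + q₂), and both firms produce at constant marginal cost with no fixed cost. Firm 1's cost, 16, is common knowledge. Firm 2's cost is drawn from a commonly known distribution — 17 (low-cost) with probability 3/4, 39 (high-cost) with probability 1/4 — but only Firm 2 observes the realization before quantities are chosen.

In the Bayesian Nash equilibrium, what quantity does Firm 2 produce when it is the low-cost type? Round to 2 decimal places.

34.42

Type-c best response for Firm 2: q₂(c) = (124 − c)/2 − q₁/2.
Firm 1 maximizes expected profit; its first-order condition is 124 − 2q₁ − E[q₂] − 16 = 0.
Substituting E[q₂] and solving: E[c₂] = 22.5, so q₁ = (124 − 2·16 + 22.5)/3 = 38.1667.
q₂(low-cost) = (124 − 17 − 38.1667)/2 = 34.4167.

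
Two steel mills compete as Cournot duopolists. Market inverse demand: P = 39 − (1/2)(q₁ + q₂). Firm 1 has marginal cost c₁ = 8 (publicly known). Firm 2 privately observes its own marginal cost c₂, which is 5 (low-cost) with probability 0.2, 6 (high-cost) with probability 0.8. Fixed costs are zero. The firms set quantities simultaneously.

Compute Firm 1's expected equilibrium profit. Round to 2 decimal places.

Firm 2 with cost c maximizes (39 − (1/2)(q₁+q₂) − c)·q₂, giving q₂(c) = (39 − c − (1/2)q₁).
E[c₂] = 0.2·5 + 0.8·6 = 5.8
Firm 1's FOC against E[q₂] yields q₁ = (39 − 2·8 + E[c₂])/(3/2) = (39 − 16 + 5.8)/(3/2) = 19.2.
E[P] = 39 − (1/2)·(q₁ + E[q₂]) = 17.6; Firm 1's expected profit = (E[P] − 8)·q₁ = (17.6 − 8)·19.2 = 184.32.

184.32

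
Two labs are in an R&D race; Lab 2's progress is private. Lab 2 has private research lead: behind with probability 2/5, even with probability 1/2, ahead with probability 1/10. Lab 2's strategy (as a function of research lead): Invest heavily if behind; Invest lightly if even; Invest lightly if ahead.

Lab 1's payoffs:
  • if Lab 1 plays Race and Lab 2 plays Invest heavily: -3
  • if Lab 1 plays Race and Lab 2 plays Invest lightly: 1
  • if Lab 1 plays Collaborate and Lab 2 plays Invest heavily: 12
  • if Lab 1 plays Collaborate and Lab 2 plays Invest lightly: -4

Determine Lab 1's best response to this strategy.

E[Race] = 2/5·(-3) + 1/2·(1) + 1/10·(1) = -3/5
E[Collaborate] = 2/5·(12) + 1/2·(-4) + 1/10·(-4) = 12/5
Best response: Collaborate (12/5 is the largest).

Collaborate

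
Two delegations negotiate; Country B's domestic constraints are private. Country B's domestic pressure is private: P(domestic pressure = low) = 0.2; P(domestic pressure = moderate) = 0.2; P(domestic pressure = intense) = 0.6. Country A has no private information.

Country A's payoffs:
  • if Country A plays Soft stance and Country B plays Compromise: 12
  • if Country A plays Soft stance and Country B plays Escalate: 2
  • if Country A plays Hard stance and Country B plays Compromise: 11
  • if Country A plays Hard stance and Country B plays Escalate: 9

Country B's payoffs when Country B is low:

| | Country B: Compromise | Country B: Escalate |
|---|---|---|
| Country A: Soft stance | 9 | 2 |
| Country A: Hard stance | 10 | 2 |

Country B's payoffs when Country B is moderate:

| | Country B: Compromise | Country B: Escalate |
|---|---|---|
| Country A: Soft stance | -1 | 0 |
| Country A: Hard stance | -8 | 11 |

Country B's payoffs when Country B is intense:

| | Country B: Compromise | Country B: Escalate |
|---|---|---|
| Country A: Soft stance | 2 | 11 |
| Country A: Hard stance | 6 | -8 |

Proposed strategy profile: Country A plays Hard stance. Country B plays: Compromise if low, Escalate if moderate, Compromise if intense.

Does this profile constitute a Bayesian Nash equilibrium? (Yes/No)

Yes

Country A plays Hard stance: E[Hard stance] = 0.2·(11) + 0.2·(9) + 0.6·(11) = 10.6; E[Soft stance] = 10. Best-responding. ✓
Country B (domestic pressure low), facing Hard stance: Compromise gives 10, Escalate gives 2. Proposed Compromise is best. ✓
Country B (domestic pressure moderate), facing Hard stance: Compromise gives -8, Escalate gives 11. Proposed Escalate is best. ✓
Country B (domestic pressure intense), facing Hard stance: Compromise gives 6, Escalate gives -8. Proposed Compromise is best. ✓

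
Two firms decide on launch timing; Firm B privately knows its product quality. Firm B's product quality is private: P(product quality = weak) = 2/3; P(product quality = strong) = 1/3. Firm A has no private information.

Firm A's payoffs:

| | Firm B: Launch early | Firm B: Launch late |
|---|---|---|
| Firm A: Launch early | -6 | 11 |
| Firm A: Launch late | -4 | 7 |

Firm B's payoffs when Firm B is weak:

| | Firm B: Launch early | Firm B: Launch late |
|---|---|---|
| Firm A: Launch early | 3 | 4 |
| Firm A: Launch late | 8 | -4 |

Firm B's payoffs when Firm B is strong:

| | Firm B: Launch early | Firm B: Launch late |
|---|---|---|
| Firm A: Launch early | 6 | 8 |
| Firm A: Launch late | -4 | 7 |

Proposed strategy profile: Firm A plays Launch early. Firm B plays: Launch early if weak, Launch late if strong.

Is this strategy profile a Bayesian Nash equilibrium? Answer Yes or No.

No

Firm A plays Launch early: E[Launch early] = 2/3·(-6) + 1/3·(11) = -1/3; E[Launch late] = -1/3. Best-responding. ✓
Firm B (product quality weak), facing Launch early: Launch early gives 3, Launch late gives 4. Proposed Launch early is not best — profitable deviation exists. ✗
Firm B (product quality strong), facing Launch early: Launch early gives 6, Launch late gives 8. Proposed Launch late is best. ✓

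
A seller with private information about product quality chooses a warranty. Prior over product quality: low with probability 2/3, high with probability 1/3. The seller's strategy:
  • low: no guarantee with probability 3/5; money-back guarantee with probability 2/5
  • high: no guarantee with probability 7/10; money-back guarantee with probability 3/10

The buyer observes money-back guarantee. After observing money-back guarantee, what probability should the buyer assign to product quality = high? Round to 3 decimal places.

0.273

Apply Bayes' rule using the sender's strategy as the likelihood.
P(money-back guarantee) = (2/3)·(2/5) + (1/3)·(3/10) = 11/30
P(high | money-back guarantee) = ((1/3)·(3/10)) / (11/30) = (1/10) / (11/30) = 3/11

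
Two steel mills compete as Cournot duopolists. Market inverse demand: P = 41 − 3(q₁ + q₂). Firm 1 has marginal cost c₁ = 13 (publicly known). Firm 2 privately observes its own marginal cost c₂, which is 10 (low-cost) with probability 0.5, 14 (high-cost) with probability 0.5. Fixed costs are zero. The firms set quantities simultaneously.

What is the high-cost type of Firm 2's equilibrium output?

3

Firm 2 with cost c maximizes (41 − 3(q₁+q₂) − c)·q₂, giving q₂(c) = (41 − c − 3q₁)/6.
E[c₂] = 0.5·10 + 0.5·14 = 12
Firm 1's FOC against E[q₂] yields q₁ = (41 − 2·13 + E[c₂])/9 = (41 − 26 + 12)/9 = 3.
q₂(high-cost) = (41 − 14 − 3·3)/6 = 3.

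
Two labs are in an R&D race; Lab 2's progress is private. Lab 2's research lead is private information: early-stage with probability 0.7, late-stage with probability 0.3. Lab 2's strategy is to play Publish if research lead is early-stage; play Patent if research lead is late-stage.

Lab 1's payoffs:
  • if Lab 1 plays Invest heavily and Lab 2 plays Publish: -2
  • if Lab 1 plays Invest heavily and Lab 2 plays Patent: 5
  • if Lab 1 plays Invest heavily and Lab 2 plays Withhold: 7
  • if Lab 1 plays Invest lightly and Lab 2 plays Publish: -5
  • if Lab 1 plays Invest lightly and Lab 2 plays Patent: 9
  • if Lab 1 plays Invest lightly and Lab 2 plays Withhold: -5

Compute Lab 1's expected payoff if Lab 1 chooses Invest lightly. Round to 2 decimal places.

E[Invest lightly] = 0.7·(-5) + 0.3·9 = (-3.5) + 2.7 = -0.8

-0.80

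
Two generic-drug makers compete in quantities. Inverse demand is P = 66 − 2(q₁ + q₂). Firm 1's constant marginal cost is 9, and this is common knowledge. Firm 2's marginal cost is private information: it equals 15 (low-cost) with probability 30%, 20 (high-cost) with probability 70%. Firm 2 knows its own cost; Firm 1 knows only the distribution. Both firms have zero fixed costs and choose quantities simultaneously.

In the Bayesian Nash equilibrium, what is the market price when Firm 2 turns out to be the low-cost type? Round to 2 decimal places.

Each type of Firm 2 best-responds to q₁; Firm 1 best-responds to the expected q₂ over Firm 2's types.
Firm 2 with cost c maximizes (66 − 2(q₁+q₂) − c)·q₂, giving q₂(c) = (66 − c − 2q₁)/4.
E[c₂] = 0.3·15 + 0.7·20 = 18.5
Firm 1's FOC against E[q₂] yields q₁ = (66 − 2·9 + E[c₂])/6 = (66 − 18 + 18.5)/6 = 11.0833.
q₂(low-cost) = 7.20833, so P = 66 − 2·(11.0833 + 7.20833) = 29.4167.

29.42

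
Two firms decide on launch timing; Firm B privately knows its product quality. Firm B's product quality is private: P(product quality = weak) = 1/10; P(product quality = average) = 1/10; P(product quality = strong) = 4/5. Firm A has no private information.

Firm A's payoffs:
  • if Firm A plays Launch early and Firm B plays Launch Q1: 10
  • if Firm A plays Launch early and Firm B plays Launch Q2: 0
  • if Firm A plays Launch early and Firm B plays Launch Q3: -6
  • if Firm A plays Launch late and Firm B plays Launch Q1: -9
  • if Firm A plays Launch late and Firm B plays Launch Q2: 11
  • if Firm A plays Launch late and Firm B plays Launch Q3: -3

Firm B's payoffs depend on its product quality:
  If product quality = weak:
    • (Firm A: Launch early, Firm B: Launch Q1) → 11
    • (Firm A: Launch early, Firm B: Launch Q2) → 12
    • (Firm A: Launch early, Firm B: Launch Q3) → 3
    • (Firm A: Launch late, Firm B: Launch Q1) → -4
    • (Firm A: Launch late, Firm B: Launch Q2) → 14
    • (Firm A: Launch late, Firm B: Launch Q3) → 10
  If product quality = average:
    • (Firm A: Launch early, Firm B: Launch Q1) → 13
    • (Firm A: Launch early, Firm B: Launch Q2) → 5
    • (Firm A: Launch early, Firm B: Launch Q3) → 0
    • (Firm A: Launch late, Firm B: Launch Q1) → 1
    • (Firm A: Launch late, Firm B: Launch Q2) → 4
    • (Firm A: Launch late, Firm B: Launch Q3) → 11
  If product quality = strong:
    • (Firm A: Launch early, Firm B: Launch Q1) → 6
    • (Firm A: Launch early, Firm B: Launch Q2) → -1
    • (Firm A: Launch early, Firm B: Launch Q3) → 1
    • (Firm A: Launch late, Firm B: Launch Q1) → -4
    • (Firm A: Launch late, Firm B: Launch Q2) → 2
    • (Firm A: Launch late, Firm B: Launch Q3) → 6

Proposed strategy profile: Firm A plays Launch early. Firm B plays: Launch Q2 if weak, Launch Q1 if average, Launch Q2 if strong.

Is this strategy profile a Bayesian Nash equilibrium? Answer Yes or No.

A profile is a BNE iff every type of every player is best-responding given beliefs about the other side.
Firm A plays Launch early: E[Launch early] = 1/10·(0) + 1/10·(10) + 4/5·(0) = 1; E[Launch late] = 9. Not best-responding. ✗
Firm B (product quality weak), facing Launch early: Launch Q1 gives 11, Launch Q2 gives 12, Launch Q3 gives 3. Proposed Launch Q2 is best. ✓
Firm B (product quality average), facing Launch early: Launch Q1 gives 13, Launch Q2 gives 5, Launch Q3 gives 0. Proposed Launch Q1 is best. ✓
Firm B (product quality strong), facing Launch early: Launch Q1 gives 6, Launch Q2 gives -1, Launch Q3 gives 1. Proposed Launch Q2 is not best — profitable deviation exists. ✗

No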